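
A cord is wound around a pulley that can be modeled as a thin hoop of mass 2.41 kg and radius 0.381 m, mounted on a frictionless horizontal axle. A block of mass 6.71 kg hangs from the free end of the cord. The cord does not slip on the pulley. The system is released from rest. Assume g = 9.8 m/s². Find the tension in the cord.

T ≈ 17.4 N

I = MR² = (2.41)(0.381)² = 0.3498 kg·m².
Block: mg − T = ma. Pulley: TR = Iα. No-slip: a = αR, so T = (I/R²)a = 2.410·a.
Then mg = (m + 2.410)a, so a = (6.71)(9.8)/(6.71 + 2.410) = 7.210 m/s².
T = 2.410·a = 17.38 N.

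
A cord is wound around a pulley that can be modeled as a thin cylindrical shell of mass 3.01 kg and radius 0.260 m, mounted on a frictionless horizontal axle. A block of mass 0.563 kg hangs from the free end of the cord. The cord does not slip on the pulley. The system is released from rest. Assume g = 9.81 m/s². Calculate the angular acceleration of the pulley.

α ≈ 5.95 rad/s²

I = MR² = (3.01)(0.260)² = 0.2035 kg·m².
Block: mg − T = ma. Pulley: TR = Iα. No-slip: a = αR, so T = (I/R²)a = 3.010·a.
Then mg = (m + 3.010)a, so a = (0.563)(9.81)/(0.563 + 3.010) = 1.546 m/s².
α = a/R = 1.546/0.260 = 5.945 rad/s².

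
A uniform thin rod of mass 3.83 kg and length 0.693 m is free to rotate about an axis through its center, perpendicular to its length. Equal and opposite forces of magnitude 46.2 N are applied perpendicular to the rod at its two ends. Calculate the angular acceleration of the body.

α ≈ 209 rad/s²

I = (1/12)ML² = (1/12)(3.83)(0.693)² = 0.1533 kg·m².
The couple gives τ = F·(L/2) + F·(L/2) = F L = (46.2)(0.693) = 32.02 N·m.
From τ = Iα: α = 32.02/0.1533 = 208.9 rad/s².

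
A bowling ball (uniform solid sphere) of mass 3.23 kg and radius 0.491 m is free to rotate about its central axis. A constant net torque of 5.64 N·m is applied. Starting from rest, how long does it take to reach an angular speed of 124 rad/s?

t ≈ 6.85 s

I = (2/5)MR² = (2/5)(3.23)(0.491)² = 0.3115 kg·m².
α = τ/I = 5.64/0.3115 = 18.11 rad/s².
ω = αt ⇒ t = ω/α = 124/18.11 = 6.848 s.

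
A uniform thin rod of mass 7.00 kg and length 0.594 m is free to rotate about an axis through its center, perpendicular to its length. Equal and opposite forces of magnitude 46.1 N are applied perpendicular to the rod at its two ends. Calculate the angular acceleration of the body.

α ≈ 133 rad/s²

I = (1/12)ML² = (1/12)(7.00)(0.594)² = 0.2058 kg·m².
The couple gives τ = F·(L/2) + F·(L/2) = F L = (46.1)(0.594) = 27.38 N·m.
Newton's second law for rotation, τ = Iα, gives α = τ/I = 27.38/0.2058 = 133.0 rad/s².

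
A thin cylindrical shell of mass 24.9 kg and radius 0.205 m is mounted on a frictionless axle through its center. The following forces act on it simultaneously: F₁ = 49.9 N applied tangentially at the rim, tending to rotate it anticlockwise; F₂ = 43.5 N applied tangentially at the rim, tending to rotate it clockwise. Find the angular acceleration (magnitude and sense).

α ≈ 1.25 rad/s², anticlockwise

I = MR² = (24.9)(0.205)² = 1.046 kg·m².
Taking anticlockwise as positive: τ₁ = +(49.9)(0.205) = +10.23 N·m; τ₂ = −(43.5)(0.205) = −8.917 N·m.
Net torque τ = 1.312 N·m.
α = τ/I = 1.312/1.046 = 1.254 rad/s².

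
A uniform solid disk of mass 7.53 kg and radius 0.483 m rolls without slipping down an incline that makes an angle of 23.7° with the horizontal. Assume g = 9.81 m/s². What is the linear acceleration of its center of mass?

a ≈ 2.63 m/s²

Translation along the incline: Mg sinθ − f = Ma.
Rotation about the center: fR = Iα with I = ½MR². No-slip gives a = αR, so f = (I/R²)a = (1/2)M a.
Substituting: Mg sinθ = (1 + 0.5000)Ma, so a = g sinθ/(1 + 0.5000) = (9.81) sin 23.7° / 1.500 = 2.629 m/s².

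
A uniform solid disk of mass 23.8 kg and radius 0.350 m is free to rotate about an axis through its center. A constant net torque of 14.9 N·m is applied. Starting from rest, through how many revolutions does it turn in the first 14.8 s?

I = ½MR² = (1/2)(23.8)(0.350)² = 1.458 kg·m².
α = τ/I = 14.9/1.458 = 10.22 rad/s².
θ = ½αt² = ½(10.22)(14.8)² = 1119 rad.
Revolutions = θ/(2π) = 178.2.

≈ 178 revolutions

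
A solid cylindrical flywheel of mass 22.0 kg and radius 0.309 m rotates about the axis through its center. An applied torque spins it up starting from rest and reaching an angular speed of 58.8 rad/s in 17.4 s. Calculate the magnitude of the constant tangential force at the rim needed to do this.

I = ½MR² = (1/2)(22.0)(0.309)² = 1.050 kg·m².
α = Δω/Δt = (58.8 − 0)/17.4 = 3.379 rad/s².
The required torque is τ = Iα = (1.050)(3.379) = 3.549 N·m.
A tangential force at the rim gives τ = FR, so F = τ/R = 3.549/0.309 = 11.49 N.

F ≈ 11.5 N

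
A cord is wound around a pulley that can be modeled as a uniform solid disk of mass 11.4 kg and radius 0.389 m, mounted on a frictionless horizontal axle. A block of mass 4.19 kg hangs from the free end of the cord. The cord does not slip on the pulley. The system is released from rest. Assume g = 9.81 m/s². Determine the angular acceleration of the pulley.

α ≈ 10.7 rad/s²

I = ½MR² = (1/2)(11.4)(0.389)² = 0.8625 kg·m².
Block: mg − T = ma. Pulley: TR = Iα. No-slip: a = αR, so T = (I/R²)a = 5.700·a.
Then mg = (m + 5.700)a, so a = (4.19)(9.81)/(4.19 + 5.700) = 4.156 m/s².
α = a/R = 4.156/0.389 = 10.68 rad/s².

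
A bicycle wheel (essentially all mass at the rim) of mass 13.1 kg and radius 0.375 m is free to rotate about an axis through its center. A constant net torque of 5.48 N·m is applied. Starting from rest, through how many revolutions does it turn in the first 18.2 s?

≈ 78.4 revolutions

I = MR² = (13.1)(0.375)² = 1.842 kg·m².
α = τ/I = 5.48/1.842 = 2.975 rad/s².
θ = ½αt² = ½(2.975)(18.2)² = 492.7 rad.
Revolutions = θ/(2π) = 78.41.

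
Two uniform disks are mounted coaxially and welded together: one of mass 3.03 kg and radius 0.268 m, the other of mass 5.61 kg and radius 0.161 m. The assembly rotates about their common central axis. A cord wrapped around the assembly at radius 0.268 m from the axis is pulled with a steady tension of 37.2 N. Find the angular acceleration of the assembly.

I = ½M₁R₁² + ½M₂R₂² = ½(3.03)(0.268)² + ½(5.61)(0.161)² = 0.1815 kg·m².
τ = F r = (37.2)(0.268) = 9.970 N·m.
α = τ/I = 9.970/0.1815 = 54.92 rad/s².

α ≈ 54.9 rad/s²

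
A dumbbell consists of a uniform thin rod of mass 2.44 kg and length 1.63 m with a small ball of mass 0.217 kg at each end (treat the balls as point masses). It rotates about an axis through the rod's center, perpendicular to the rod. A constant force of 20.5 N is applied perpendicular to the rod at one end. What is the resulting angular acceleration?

I_rod = (1/12)ML² = (1/12)(2.44)(1.63)² = 0.5402 kg·m².
I_balls = 2·m·(L/2)² = 2(0.217)(0.8150)² = 0.2883 kg·m².
Total I = 0.8285 kg·m².
τ = F·(L/2) = (20.5)(0.815) = 16.71 N·m.
α = τ/I = 16.71/0.8285 = 20.17 rad/s².

α ≈ 20.2 rad/s²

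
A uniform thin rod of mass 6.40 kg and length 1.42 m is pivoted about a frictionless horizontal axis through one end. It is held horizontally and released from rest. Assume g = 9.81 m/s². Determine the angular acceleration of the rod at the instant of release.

α ≈ 10.4 rad/s²

About the pivot, I = (1/3)ML² = (1/3)(6.40)(1.42)² = 4.302 kg·m².
The weight acts at the center, a distance L/2 = 0.7100 m from the pivot; τ = Mg(L/2) = 44.58 N·m.
α = τ/I = 44.58/4.302 = 10.36 rad/s².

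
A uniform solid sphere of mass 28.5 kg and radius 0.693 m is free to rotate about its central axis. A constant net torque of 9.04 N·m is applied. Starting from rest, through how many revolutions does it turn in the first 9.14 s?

≈ 11.0 revolutions

I = (2/5)MR² = (2/5)(28.5)(0.693)² = 5.475 kg·m².
α = τ/I = 9.04/5.475 = 1.651 rad/s².
θ = ½αt² = ½(1.651)(9.14)² = 68.97 rad.
Revolutions = θ/(2π) = 10.98.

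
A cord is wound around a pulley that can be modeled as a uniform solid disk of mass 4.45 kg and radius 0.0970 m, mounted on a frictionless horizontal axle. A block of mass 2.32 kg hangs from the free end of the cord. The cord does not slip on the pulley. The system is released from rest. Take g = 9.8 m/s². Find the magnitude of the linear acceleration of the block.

a ≈ 5.00 m/s²

I = ½MR² = (1/2)(4.45)(0.0970)² = 0.02094 kg·m².
Block: mg − T = ma. Pulley: TR = Iα. No-slip: a = αR, so T = (I/R²)a = 2.225·a.
Then mg = (m + 2.225)a, so a = (2.32)(9.8)/(2.32 + 2.225) = 5.002 m/s².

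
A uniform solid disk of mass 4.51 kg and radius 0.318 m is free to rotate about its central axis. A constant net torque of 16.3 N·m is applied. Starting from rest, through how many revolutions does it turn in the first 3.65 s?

I = ½MR² = (1/2)(4.51)(0.318)² = 0.2280 kg·m².
α = τ/I = 16.3/0.2280 = 71.48 rad/s².
θ = ½αt² = ½(71.48)(3.65)² = 476.1 rad.
Revolutions = θ/(2π) = 75.78.

≈ 75.8 revolutions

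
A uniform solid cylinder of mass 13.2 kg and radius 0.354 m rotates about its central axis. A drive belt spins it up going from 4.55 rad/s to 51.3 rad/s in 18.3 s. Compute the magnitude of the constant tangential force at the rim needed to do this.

I = ½MR² = (1/2)(13.2)(0.354)² = 0.8271 kg·m².
α = Δω/Δt = (51.3 − 4.55)/18.3 = 2.555 rad/s².
The required torque is τ = Iα = (0.8271)(2.555) = 2.113 N·m.
A tangential force at the rim gives τ = FR, so F = τ/R = 2.113/0.354 = 5.969 N.

F ≈ 5.97 N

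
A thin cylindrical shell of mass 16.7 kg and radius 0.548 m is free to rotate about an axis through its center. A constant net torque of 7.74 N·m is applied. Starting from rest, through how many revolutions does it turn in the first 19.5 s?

I = MR² = (16.7)(0.548)² = 5.015 kg·m².
α = τ/I = 7.74/5.015 = 1.543 rad/s².
θ = ½αt² = ½(1.543)(19.5)² = 293.4 rad.
Revolutions = θ/(2π) = 46.70.

≈ 46.7 revolutions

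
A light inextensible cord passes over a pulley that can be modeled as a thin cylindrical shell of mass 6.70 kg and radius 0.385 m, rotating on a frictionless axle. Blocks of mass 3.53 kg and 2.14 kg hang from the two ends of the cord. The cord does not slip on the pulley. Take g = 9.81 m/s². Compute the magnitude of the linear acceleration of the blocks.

I = MR² = (6.70)(0.385)² = 0.9931 kg·m².
Heavier block: m₁g − T₁ = m₁a. Lighter block: T₂ − m₂g = m₂a.
Pulley: (T₁ − T₂)R = Iα = I(a/R), so T₁ − T₂ = (I/R²)a = 1·M_p a = 6.700·a.
Adding the three: (m₁ − m₂)g = (m₁ + m₂ + 6.700)a, so a = (3.53 − 2.14)(9.81)/(3.53 + 2.14 + 6.700) = 1.102 m/s².

a ≈ 1.10 m/s²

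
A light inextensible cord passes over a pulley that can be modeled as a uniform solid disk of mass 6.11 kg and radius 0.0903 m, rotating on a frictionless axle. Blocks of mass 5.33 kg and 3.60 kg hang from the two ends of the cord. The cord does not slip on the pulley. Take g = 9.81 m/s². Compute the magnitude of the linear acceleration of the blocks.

I = ½MR² = (1/2)(6.11)(0.0903)² = 0.02491 kg·m².
Heavier block: m₁g − T₁ = m₁a. Lighter block: T₂ − m₂g = m₂a.
Pulley: (T₁ − T₂)R = Iα = I(a/R), so T₁ − T₂ = (I/R²)a = (1/2)M_p a = 3.055·a.
Adding the three: (m₁ − m₂)g = (m₁ + m₂ + 3.055)a, so a = (5.33 − 3.60)(9.81)/(5.33 + 3.60 + 3.055) = 1.416 m/s².

a ≈ 1.42 m/s²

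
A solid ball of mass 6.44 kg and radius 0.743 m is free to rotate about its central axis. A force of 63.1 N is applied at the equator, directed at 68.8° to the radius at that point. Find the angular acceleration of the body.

α ≈ 30.7 rad/s²

I = (2/5)MR² = (2/5)(6.44)(0.743)² = 1.422 kg·m².
Only the tangential component produces torque: τ = F R sinθ = (63.1)(0.743) sin 68.8° = 43.71 N·m.
From τ = Iα: α = 43.71/1.422 = 30.74 rad/s².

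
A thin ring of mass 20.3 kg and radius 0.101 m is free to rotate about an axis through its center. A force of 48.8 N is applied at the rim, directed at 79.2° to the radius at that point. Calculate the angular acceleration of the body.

I = MR² = (20.3)(0.101)² = 0.2071 kg·m².
Only the tangential component produces torque: τ = F R sinθ = (48.8)(0.101) sin 79.2° = 4.841 N·m.
Newton's second law for rotation, τ = Iα, gives α = τ/I = 4.841/0.2071 = 23.38 rad/s².

α ≈ 23.4 rad/s²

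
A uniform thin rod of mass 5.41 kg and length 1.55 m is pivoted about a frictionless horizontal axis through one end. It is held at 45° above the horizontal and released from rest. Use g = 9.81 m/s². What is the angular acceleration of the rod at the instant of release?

About the pivot, I = (1/3)ML² = (1/3)(5.41)(1.55)² = 4.333 kg·m².
The weight acts at the center, a distance L/2 = 0.7750 m from the pivot; τ = Mg(L/2) cos 45° = 29.08 N·m.
α = τ/I = 29.08/4.333 = 6.713 rad/s².

α ≈ 6.71 rad/s²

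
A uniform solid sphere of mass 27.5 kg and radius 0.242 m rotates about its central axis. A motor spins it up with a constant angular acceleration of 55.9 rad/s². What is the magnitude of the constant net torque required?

I = (2/5)MR² = (2/5)(27.5)(0.242)² = 0.6442 kg·m².
τ = Iα = (0.6442)(55.90) = 36.01 N·m.

τ ≈ 36.0 N·m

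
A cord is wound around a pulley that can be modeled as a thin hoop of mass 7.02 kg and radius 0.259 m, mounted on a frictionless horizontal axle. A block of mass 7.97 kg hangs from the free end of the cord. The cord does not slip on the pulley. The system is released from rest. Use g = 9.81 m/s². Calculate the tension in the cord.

T ≈ 36.6 N

I = MR² = (7.02)(0.259)² = 0.4709 kg·m².
Block: mg − T = ma. Pulley: TR = Iα. No-slip: a = αR, so T = (I/R²)a = 7.020·a.
Then mg = (m + 7.020)a, so a = (7.97)(9.81)/(7.97 + 7.020) = 5.216 m/s².
T = 7.020·a = 36.62 N.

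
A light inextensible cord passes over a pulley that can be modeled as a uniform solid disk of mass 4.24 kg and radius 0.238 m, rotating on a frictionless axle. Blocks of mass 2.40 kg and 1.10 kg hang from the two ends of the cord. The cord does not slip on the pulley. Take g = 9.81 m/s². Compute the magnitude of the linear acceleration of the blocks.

I = ½MR² = (1/2)(4.24)(0.238)² = 0.1201 kg·m².
Heavier block: m₁g − T₁ = m₁a. Lighter block: T₂ − m₂g = m₂a.
Pulley: (T₁ − T₂)R = Iα = I(a/R), so T₁ − T₂ = (I/R²)a = (1/2)M_p a = 2.120·a.
Adding the three: (m₁ − m₂)g = (m₁ + m₂ + 2.120)a, so a = (2.40 − 1.10)(9.81)/(2.40 + 1.10 + 2.120) = 2.269 m/s².

a ≈ 2.27 m/s²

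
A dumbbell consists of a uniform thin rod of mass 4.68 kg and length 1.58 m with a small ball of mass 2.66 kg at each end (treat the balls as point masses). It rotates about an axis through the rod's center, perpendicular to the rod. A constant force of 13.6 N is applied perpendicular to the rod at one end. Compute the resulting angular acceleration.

I_rod = (1/12)ML² = (1/12)(4.68)(1.58)² = 0.9736 kg·m².
I_balls = 2·m·(L/2)² = 2(2.66)(0.7900)² = 3.320 kg·m².
Total I = 4.294 kg·m².
τ = F·(L/2) = (13.6)(0.790) = 10.74 N·m.
α = τ/I = 10.74/4.294 = 2.502 rad/s².

α ≈ 2.50 rad/s²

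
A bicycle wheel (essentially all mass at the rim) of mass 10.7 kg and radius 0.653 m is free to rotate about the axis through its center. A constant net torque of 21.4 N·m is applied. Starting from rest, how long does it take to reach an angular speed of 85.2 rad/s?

I = MR² = (10.7)(0.653)² = 4.563 kg·m².
α = τ/I = 21.4/4.563 = 4.690 rad/s².
ω = αt ⇒ t = ω/α = 85.2/4.690 = 18.17 s.

t ≈ 18.2 s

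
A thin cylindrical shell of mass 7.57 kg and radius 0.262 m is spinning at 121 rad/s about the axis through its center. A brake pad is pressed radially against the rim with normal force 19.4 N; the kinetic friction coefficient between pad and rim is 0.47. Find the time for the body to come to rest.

t ≈ 26.3 s

I = MR² = (7.57)(0.262)² = 0.5196 kg·m².
Friction force f = μN = (0.47)(19.4) = 9.118 N at the rim; torque magnitude τ = fR = 2.389 N·m, opposing ω.
|α| = τ/I = 2.389/0.5196 = 4.597 rad/s² (deceleration).
0 = ω₀ − |α|t ⇒ t = ω₀/|α| = 121/4.597 = 26.32 s.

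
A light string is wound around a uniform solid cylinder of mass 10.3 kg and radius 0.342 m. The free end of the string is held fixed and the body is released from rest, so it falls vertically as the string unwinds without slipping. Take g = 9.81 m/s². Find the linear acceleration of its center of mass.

Translation: Mg − T = Ma. Rotation about the center: TR = Iα with I = ½MR².
With a = αR: T = (I/R²)a = (1/2)M a, so Mg = (1 + 0.5000)Ma.
a = g/(1 + 0.5000) = 9.81/1.500 = 6.540 m/s².

a ≈ 6.54 m/s²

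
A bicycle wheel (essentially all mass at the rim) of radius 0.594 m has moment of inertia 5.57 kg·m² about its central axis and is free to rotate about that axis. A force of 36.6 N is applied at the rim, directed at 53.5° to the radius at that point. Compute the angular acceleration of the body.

Only the tangential component produces torque: τ = F R sinθ = (36.6)(0.594) sin 53.5° = 17.48 N·m.
Newton's second law for rotation, τ = Iα, gives α = τ/I = 17.48/5.570 = 3.138 rad/s².

α ≈ 3.14 rad/s²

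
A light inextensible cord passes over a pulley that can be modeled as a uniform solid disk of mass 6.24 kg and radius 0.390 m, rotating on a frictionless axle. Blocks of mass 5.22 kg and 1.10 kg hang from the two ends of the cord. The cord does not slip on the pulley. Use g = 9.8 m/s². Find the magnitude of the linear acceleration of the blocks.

a ≈ 4.28 m/s²

I = ½MR² = (1/2)(6.24)(0.390)² = 0.4746 kg·m².
Heavier block: m₁g − T₁ = m₁a. Lighter block: T₂ − m₂g = m₂a.
Pulley: (T₁ − T₂)R = Iα = I(a/R), so T₁ − T₂ = (I/R²)a = (1/2)M_p a = 3.120·a.
Adding the three: (m₁ − m₂)g = (m₁ + m₂ + 3.120)a, so a = (5.22 − 1.10)(9.8)/(5.22 + 1.10 + 3.120) = 4.277 m/s².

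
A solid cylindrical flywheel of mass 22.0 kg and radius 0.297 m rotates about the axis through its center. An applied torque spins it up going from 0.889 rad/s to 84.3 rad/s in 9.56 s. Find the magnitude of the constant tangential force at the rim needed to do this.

F ≈ 28.5 N

I = ½MR² = (1/2)(22.0)(0.297)² = 0.9703 kg·m².
α = Δω/Δt = (84.3 − 0.889)/9.56 = 8.725 rad/s².
The required torque is τ = Iα = (0.9703)(8.725) = 8.466 N·m.
A tangential force at the rim gives τ = FR, so F = τ/R = 8.466/0.297 = 28.50 N.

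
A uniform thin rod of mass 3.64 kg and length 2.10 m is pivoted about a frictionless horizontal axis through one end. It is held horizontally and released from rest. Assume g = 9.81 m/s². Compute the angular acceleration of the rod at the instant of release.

α ≈ 7.01 rad/s²

About the pivot, I = (1/3)ML² = (1/3)(3.64)(2.10)² = 5.351 kg·m².
The weight acts at the center, a distance L/2 = 1.050 m from the pivot; τ = Mg(L/2) = 37.49 N·m.
α = τ/I = 37.49/5.351 = 7.007 rad/s².
(Equivalently α = (3g/(2L)) = 7.007 rad/s².)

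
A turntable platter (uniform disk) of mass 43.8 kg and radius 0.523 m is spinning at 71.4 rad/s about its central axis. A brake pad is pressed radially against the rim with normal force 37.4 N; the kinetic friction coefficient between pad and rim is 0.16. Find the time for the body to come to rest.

I = ½MR² = (1/2)(43.8)(0.523)² = 5.990 kg·m².
Friction force f = μN = (0.16)(37.4) = 5.984 N at the rim; torque magnitude τ = fR = 3.130 N·m, opposing ω.
|α| = τ/I = 3.130/5.990 = 0.5225 rad/s² (deceleration).
0 = ω₀ − |α|t ⇒ t = ω₀/|α| = 71.4/0.5225 = 136.7 s.

t ≈ 137 s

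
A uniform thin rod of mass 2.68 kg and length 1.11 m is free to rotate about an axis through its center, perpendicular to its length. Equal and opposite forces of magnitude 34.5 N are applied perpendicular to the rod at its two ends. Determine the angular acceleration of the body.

I = (1/12)ML² = (1/12)(2.68)(1.11)² = 0.2752 kg·m².
The couple gives τ = F·(L/2) + F·(L/2) = F L = (34.5)(1.11) = 38.30 N·m.
Newton's second law for rotation, τ = Iα, gives α = τ/I = 38.30/0.2752 = 139.2 rad/s².

α ≈ 139 rad/s²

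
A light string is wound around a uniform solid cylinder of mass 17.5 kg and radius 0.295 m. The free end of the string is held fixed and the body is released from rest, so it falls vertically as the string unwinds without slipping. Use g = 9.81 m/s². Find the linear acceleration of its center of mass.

a ≈ 6.54 m/s²

Translation: Mg − T = Ma. Rotation about the center: TR = Iα with I = ½MR².
With a = αR: T = (I/R²)a = (1/2)M a, so Mg = (1 + 0.5000)Ma.
a = g/(1 + 0.5000) = 9.81/1.500 = 6.540 m/s².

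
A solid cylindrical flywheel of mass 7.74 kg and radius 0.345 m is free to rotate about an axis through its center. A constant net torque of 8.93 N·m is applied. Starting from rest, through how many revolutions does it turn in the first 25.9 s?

I = ½MR² = (1/2)(7.74)(0.345)² = 0.4606 kg·m².
α = τ/I = 8.93/0.4606 = 19.39 rad/s².
θ = ½αt² = ½(19.39)(25.9)² = 6502 rad.
Revolutions = θ/(2π) = 1035.

≈ 1030 revolutions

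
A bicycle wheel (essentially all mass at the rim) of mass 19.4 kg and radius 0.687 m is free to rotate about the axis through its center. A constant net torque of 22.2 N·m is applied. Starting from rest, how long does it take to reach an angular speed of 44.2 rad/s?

I = MR² = (19.4)(0.687)² = 9.156 kg·m².
α = τ/I = 22.2/9.156 = 2.425 rad/s².
ω = αt ⇒ t = ω/α = 44.2/2.425 = 18.23 s.

t ≈ 18.2 s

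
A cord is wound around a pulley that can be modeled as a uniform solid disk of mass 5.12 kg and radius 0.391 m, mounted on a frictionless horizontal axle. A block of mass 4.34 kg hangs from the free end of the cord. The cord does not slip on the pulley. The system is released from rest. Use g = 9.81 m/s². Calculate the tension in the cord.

I = ½MR² = (1/2)(5.12)(0.391)² = 0.3914 kg·m².
Block: mg − T = ma. Pulley: TR = Iα. No-slip: a = αR, so T = (I/R²)a = 2.560·a.
Then mg = (m + 2.560)a, so a = (4.34)(9.81)/(4.34 + 2.560) = 6.170 m/s².
T = 2.560·a = 15.80 N.

T ≈ 15.8 N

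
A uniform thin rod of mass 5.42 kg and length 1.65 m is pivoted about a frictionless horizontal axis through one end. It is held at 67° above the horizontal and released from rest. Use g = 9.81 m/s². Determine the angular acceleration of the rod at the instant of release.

About the pivot, I = (1/3)ML² = (1/3)(5.42)(1.65)² = 4.919 kg·m².
The weight acts at the center, a distance L/2 = 0.8250 m from the pivot; τ = Mg(L/2) cos 67° = 17.14 N·m.
α = τ/I = 17.14/4.919 = 3.485 rad/s².

α ≈ 3.48 rad/s²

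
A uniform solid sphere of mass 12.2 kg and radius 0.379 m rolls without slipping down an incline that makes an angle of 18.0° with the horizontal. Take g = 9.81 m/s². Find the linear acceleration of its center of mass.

Translation along the incline: Mg sinθ − f = Ma.
Rotation about the center: fR = Iα with I = (2/5)MR². No-slip gives a = αR, so f = (I/R²)a = (2/5)M a.
Substituting: Mg sinθ = (1 + 0.4000)Ma, so a = g sinθ/(1 + 0.4000) = (9.81) sin 18.0° / 1.400 = 2.165 m/s².

a ≈ 2.17 m/s²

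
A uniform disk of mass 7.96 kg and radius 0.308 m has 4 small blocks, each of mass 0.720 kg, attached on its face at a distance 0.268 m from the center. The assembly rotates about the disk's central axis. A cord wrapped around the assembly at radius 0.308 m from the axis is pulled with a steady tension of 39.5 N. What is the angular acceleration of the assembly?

α ≈ 20.8 rad/s²

I_disk = ½MR² = ½(7.96)(0.308)² = 0.3776 kg·m².
I_blocks = 4·m·r² = 4(0.720)(0.268)² = 0.2069 kg·m².
Total I = 0.5844 kg·m².
τ = F r = (39.5)(0.308) = 12.17 N·m.
α = τ/I = 12.17/0.5844 = 20.82 rad/s².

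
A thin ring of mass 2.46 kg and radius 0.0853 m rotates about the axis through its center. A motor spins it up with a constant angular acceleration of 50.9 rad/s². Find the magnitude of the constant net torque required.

I = MR² = (2.46)(0.0853)² = 0.01790 kg·m².
τ = Iα = (0.01790)(50.90) = 0.9111 N·m.

τ ≈ 0.911 N·m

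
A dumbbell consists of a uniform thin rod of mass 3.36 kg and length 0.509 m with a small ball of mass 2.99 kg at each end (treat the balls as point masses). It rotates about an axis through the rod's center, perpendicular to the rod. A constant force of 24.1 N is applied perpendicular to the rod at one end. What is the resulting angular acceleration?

I_rod = (1/12)ML² = (1/12)(3.36)(0.509)² = 0.07254 kg·m².
I_balls = 2·m·(L/2)² = 2(2.99)(0.2545)² = 0.3873 kg·m².
Total I = 0.4599 kg·m².
τ = F·(L/2) = (24.1)(0.255) = 6.133 N·m.
α = τ/I = 6.133/0.4599 = 13.34 rad/s².

α ≈ 13.3 rad/s²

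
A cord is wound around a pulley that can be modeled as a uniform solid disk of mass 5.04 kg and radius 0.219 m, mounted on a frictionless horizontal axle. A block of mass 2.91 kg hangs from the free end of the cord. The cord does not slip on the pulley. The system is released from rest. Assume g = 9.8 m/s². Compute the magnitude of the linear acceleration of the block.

a ≈ 5.25 m/s²

I = ½MR² = (1/2)(5.04)(0.219)² = 0.1209 kg·m².
Block: mg − T = ma. Pulley: TR = Iα. No-slip: a = αR, so T = (I/R²)a = 2.520·a.
Then mg = (m + 2.520)a, so a = (2.91)(9.8)/(2.91 + 2.520) = 5.252 m/s².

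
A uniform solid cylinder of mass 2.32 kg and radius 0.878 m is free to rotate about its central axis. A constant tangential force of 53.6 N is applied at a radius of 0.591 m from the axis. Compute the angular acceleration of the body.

α ≈ 35.4 rad/s²

I = ½MR² = (1/2)(2.32)(0.878)² = 0.8942 kg·m².
τ = F·r = (53.6)(0.591) = 31.68 N·m.
Newton's second law for rotation, τ = Iα, gives α = τ/I = 31.68/0.8942 = 35.42 rad/s².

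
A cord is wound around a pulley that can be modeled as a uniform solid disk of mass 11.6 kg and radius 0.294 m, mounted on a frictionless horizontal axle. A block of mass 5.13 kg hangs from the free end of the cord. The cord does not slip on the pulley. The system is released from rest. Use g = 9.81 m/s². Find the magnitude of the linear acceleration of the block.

a ≈ 4.60 m/s²

I = ½MR² = (1/2)(11.6)(0.294)² = 0.5013 kg·m².
Block: mg − T = ma. Pulley: TR = Iα. No-slip: a = αR, so T = (I/R²)a = 5.800·a.
Then mg = (m + 5.800)a, so a = (5.13)(9.81)/(5.13 + 5.800) = 4.604 m/s².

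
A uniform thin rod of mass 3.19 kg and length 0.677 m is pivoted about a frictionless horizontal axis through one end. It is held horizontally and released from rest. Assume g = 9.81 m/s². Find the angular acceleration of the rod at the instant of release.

About the pivot, I = (1/3)ML² = (1/3)(3.19)(0.677)² = 0.4874 kg·m².
The weight acts at the center, a distance L/2 = 0.3385 m from the pivot; τ = Mg(L/2) = 10.59 N·m.
α = τ/I = 10.59/0.4874 = 21.74 rad/s².
(Equivalently α = (3g/(2L)) = 21.74 rad/s².)

α ≈ 21.7 rad/s²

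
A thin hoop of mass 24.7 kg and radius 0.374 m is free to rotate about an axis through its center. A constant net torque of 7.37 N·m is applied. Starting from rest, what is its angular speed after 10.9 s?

ω ≈ 23.3 rad/s

I = MR² = (24.7)(0.374)² = 3.455 kg·m².
α = τ/I = 7.37/3.455 = 2.133 rad/s².
ω = ω₀ + αt = 0 + (2.133)(10.9) = 23.25 rad/s.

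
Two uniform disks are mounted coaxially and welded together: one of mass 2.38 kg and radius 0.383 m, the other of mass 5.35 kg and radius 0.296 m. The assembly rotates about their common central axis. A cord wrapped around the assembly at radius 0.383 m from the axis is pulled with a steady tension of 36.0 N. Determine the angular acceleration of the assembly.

I = ½M₁R₁² + ½M₂R₂² = ½(2.38)(0.383)² + ½(5.35)(0.296)² = 0.4089 kg·m².
τ = F r = (36.0)(0.383) = 13.79 N·m.
α = τ/I = 13.79/0.4089 = 33.72 rad/s².

α ≈ 33.7 rad/s²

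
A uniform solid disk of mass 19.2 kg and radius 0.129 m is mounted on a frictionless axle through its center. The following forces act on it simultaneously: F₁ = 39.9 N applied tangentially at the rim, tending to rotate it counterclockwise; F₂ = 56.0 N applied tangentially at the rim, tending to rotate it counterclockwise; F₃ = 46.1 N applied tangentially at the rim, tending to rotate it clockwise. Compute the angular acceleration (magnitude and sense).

I = ½MR² = (1/2)(19.2)(0.129)² = 0.1598 kg·m².
Taking counterclockwise as positive: τ₁ = +(39.9)(0.129) = +5.147 N·m; τ₂ = +(56.0)(0.129) = +7.224 N·m; τ₃ = −(46.1)(0.129) = −5.947 N·m.
Net torque τ = 6.424 N·m.
α = τ/I = 6.424/0.1598 = 40.21 rad/s².

α ≈ 40.2 rad/s², counterclockwise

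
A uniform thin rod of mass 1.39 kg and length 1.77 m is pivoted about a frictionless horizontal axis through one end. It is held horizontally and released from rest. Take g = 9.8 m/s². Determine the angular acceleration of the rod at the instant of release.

α ≈ 8.31 rad/s²

About the pivot, I = (1/3)ML² = (1/3)(1.39)(1.77)² = 1.452 kg·m².
The weight acts at the center, a distance L/2 = 0.8850 m from the pivot; τ = Mg(L/2) = 12.06 N·m.
α = τ/I = 12.06/1.452 = 8.305 rad/s².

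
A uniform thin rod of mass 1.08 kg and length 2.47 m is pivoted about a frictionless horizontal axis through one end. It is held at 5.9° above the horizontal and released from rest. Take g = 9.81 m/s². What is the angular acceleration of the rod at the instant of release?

α ≈ 5.93 rad/s²

About the pivot, I = (1/3)ML² = (1/3)(1.08)(2.47)² = 2.196 kg·m².
The weight acts at the center, a distance L/2 = 1.235 m from the pivot; τ = Mg(L/2) cos 5.9° = 13.02 N·m.
α = τ/I = 13.02/2.196 = 5.926 rad/s².
(Equivalently α = (3g/(2L)) cos 5.9° = 5.926 rad/s².)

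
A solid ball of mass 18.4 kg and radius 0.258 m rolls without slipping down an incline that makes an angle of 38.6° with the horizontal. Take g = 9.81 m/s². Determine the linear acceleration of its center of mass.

a ≈ 4.37 m/s²

Translation along the incline: Mg sinθ − f = Ma.
Rotation about the center: fR = Iα with I = (2/5)MR². No-slip gives a = αR, so f = (I/R²)a = (2/5)M a.
Substituting: Mg sinθ = (1 + 0.4000)Ma, so a = g sinθ/(1 + 0.4000) = (9.81) sin 38.6° / 1.400 = 4.372 m/s².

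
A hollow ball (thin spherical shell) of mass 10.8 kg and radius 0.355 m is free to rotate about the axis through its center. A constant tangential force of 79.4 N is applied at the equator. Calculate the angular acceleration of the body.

α ≈ 31.1 rad/s²

I = (2/3)MR² = (2/3)(10.8)(0.355)² = 0.9074 kg·m².
τ = F R = (79.4)(0.355) = 28.19 N·m.
Newton's second law for rotation, τ = Iα, gives α = τ/I = 28.19/0.9074 = 31.06 rad/s².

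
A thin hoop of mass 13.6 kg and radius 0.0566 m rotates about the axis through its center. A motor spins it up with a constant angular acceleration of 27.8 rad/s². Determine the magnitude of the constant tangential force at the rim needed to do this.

I = MR² = (13.6)(0.0566)² = 0.04357 kg·m².
The required torque is τ = Iα = (0.04357)(27.80) = 1.211 N·m.
A tangential force at the rim gives τ = FR, so F = τ/R = 1.211/0.0566 = 21.40 N.

F ≈ 21.4 N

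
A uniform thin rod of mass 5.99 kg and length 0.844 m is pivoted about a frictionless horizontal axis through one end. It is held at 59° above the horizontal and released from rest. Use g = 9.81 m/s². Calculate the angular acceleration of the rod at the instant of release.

About the pivot, I = (1/3)ML² = (1/3)(5.99)(0.844)² = 1.422 kg·m².
The weight acts at the center, a distance L/2 = 0.4220 m from the pivot; τ = Mg(L/2) cos 59° = 12.77 N·m.
α = τ/I = 12.77/1.422 = 8.980 rad/s².

α ≈ 8.98 rad/s²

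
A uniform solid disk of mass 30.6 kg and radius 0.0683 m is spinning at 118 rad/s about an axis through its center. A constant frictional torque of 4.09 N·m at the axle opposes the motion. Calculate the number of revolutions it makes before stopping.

I = ½MR² = (1/2)(30.6)(0.0683)² = 0.07137 kg·m².
The net torque has magnitude 4.09 N·m, opposing ω.
|α| = τ/I = 4.090/0.07137 = 57.30 rad/s² (deceleration).
ω² = ω₀² − 2|α|θ with ω = 0 ⇒ θ = ω₀²/(2|α|) = 121.5 rad = 19.34 rev.

≈ 19.3 revolutions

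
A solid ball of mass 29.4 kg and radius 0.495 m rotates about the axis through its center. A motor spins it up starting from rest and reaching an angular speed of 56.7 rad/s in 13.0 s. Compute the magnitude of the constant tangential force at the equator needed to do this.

F ≈ 25.4 N

I = (2/5)MR² = (2/5)(29.4)(0.495)² = 2.881 kg·m².
α = Δω/Δt = (56.7 − 0)/13.0 = 4.362 rad/s².
The required torque is τ = Iα = (2.881)(4.362) = 12.57 N·m.
A tangential force at the equator gives τ = FR, so F = τ/R = 12.57/0.495 = 25.39 N.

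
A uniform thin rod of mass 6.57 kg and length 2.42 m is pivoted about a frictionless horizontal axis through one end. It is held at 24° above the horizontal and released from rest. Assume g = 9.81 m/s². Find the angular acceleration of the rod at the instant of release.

About the pivot, I = (1/3)ML² = (1/3)(6.57)(2.42)² = 12.83 kg·m².
The weight acts at the center, a distance L/2 = 1.210 m from the pivot; τ = Mg(L/2) cos 24° = 71.24 N·m.
α = τ/I = 71.24/12.83 = 5.555 rad/s².
(Equivalently α = (3g/(2L)) cos 24° = 5.555 rad/s².)

α ≈ 5.55 rad/s²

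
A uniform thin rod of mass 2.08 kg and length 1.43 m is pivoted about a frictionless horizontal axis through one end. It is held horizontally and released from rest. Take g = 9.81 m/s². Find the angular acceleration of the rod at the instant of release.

About the pivot, I = (1/3)ML² = (1/3)(2.08)(1.43)² = 1.418 kg·m².
The weight acts at the center, a distance L/2 = 0.7150 m from the pivot; τ = Mg(L/2) = 14.59 N·m.
α = τ/I = 14.59/1.418 = 10.29 rad/s².

α ≈ 10.3 rad/s²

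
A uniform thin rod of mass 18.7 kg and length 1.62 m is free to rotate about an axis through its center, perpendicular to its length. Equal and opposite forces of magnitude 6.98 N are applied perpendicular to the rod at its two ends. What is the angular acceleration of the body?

I = (1/12)ML² = (1/12)(18.7)(1.62)² = 4.090 kg·m².
The couple gives τ = F·(L/2) + F·(L/2) = F L = (6.98)(1.62) = 11.31 N·m.
From τ = Iα: α = 11.31/4.090 = 2.765 rad/s².

α ≈ 2.76 rad/s²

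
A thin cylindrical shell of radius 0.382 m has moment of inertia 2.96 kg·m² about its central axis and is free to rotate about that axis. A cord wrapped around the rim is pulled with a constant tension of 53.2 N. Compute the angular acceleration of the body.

τ = F R = (53.2)(0.382) = 20.32 N·m.
From τ = Iα: α = 20.32/2.960 = 6.866 rad/s².

α ≈ 6.87 rad/s²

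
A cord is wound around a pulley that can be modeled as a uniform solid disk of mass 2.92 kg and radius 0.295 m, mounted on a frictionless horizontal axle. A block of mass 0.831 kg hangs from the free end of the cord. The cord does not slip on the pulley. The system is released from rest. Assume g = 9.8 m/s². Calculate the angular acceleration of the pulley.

I = ½MR² = (1/2)(2.92)(0.295)² = 0.1271 kg·m².
Block: mg − T = ma. Pulley: TR = Iα. No-slip: a = αR, so T = (I/R²)a = 1.460·a.
Then mg = (m + 1.460)a, so a = (0.831)(9.8)/(0.831 + 1.460) = 3.555 m/s².
α = a/R = 3.555/0.295 = 12.05 rad/s².

α ≈ 12.0 rad/s²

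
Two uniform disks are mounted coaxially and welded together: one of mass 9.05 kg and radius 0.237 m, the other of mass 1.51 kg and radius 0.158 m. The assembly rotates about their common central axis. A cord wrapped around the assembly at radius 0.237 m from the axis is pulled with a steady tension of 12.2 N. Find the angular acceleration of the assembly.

α ≈ 10.6 rad/s²

I = ½M₁R₁² + ½M₂R₂² = ½(9.05)(0.237)² + ½(1.51)(0.158)² = 0.2730 kg·m².
τ = F r = (12.2)(0.237) = 2.891 N·m.
α = τ/I = 2.891/0.2730 = 10.59 rad/s².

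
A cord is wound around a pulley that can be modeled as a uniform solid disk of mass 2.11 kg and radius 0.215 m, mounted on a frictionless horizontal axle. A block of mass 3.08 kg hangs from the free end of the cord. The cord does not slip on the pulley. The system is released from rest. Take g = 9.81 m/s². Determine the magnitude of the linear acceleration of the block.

a ≈ 7.31 m/s²

I = ½MR² = (1/2)(2.11)(0.215)² = 0.04877 kg·m².
Block: mg − T = ma. Pulley: TR = Iα. No-slip: a = αR, so T = (I/R²)a = 1.055·a.
Then mg = (m + 1.055)a, so a = (3.08)(9.81)/(3.08 + 1.055) = 7.307 m/s².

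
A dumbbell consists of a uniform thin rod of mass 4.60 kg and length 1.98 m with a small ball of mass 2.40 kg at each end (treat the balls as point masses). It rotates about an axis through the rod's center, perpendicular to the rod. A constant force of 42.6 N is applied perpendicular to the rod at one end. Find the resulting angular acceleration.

α ≈ 6.79 rad/s²

I_rod = (1/12)ML² = (1/12)(4.60)(1.98)² = 1.503 kg·m².
I_balls = 2·m·(L/2)² = 2(2.40)(0.9900)² = 4.704 kg·m².
Total I = 6.207 kg·m².
τ = F·(L/2) = (42.6)(0.990) = 42.17 N·m.
α = τ/I = 42.17/6.207 = 6.794 rad/s².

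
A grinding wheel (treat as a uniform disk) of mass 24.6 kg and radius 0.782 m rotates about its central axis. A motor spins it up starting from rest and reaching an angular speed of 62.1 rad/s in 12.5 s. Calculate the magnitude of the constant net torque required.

τ ≈ 37.4 N·m

I = ½MR² = (1/2)(24.6)(0.782)² = 7.522 kg·m².
α = Δω/Δt = (62.1 − 0)/12.5 = 4.968 rad/s².
τ = Iα = (7.522)(4.968) = 37.37 N·m.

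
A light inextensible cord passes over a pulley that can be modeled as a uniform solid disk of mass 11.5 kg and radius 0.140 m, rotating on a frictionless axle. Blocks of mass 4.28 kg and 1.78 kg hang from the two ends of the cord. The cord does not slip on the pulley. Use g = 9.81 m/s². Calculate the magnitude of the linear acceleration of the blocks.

I = ½MR² = (1/2)(11.5)(0.140)² = 0.1127 kg·m².
Heavier block: m₁g − T₁ = m₁a. Lighter block: T₂ − m₂g = m₂a.
Pulley: (T₁ − T₂)R = Iα = I(a/R), so T₁ − T₂ = (I/R²)a = (1/2)M_p a = 5.750·a.
Adding the three: (m₁ − m₂)g = (m₁ + m₂ + 5.750)a, so a = (4.28 − 1.78)(9.81)/(4.28 + 1.78 + 5.750) = 2.077 m/s².

a ≈ 2.08 m/s²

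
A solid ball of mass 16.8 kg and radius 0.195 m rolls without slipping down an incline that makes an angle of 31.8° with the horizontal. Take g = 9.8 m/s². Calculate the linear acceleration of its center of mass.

a ≈ 3.69 m/s²

Translation along the incline: Mg sinθ − f = Ma.
Rotation about the center: fR = Iα with I = (2/5)MR². No-slip gives a = αR, so f = (I/R²)a = (2/5)M a.
Substituting: Mg sinθ = (1 + 0.4000)Ma, so a = g sinθ/(1 + 0.4000) = (9.8) sin 31.8° / 1.400 = 3.689 m/s².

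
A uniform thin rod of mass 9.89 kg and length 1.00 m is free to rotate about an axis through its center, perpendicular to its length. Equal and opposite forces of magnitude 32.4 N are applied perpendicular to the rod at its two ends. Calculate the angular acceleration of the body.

I = (1/12)ML² = (1/12)(9.89)(1.00)² = 0.8242 kg·m².
The couple gives τ = F·(L/2) + F·(L/2) = F L = (32.4)(1.00) = 32.40 N·m.
Newton's second law for rotation, τ = Iα, gives α = τ/I = 32.40/0.8242 = 39.31 rad/s².

α ≈ 39.3 rad/s²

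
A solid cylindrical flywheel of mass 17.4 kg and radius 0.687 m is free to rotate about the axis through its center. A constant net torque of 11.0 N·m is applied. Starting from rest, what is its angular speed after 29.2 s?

I = ½MR² = (1/2)(17.4)(0.687)² = 4.106 kg·m².
α = τ/I = 11.0/4.106 = 2.679 rad/s².
ω = ω₀ + αt = 0 + (2.679)(29.2) = 78.22 rad/s.

ω ≈ 78.2 rad/s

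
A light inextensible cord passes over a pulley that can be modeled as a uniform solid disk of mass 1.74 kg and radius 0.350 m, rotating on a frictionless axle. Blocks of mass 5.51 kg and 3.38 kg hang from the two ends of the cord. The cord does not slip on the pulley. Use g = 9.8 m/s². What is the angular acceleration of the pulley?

I = ½MR² = (1/2)(1.74)(0.350)² = 0.1066 kg·m².
Heavier block: m₁g − T₁ = m₁a. Lighter block: T₂ − m₂g = m₂a.
Pulley: (T₁ − T₂)R = Iα = I(a/R), so T₁ − T₂ = (I/R²)a = (1/2)M_p a = 0.8700·a.
Adding the three: (m₁ − m₂)g = (m₁ + m₂ + 0.8700)a, so a = (5.51 − 3.38)(9.8)/(5.51 + 3.38 + 0.8700) = 2.139 m/s².
α = a/R = 2.139/0.350 = 6.111 rad/s².

α ≈ 6.11 rad/s²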